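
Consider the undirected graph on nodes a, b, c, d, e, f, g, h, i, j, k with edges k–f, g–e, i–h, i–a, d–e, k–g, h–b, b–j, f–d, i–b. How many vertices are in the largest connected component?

c is isolated — a component by itself.
Starting from d we can reach d, e, f, g, k. That is one component of size 5.
Starting from a we can reach a, b, h, i, j. That is one component of size 5.
The largest has 5 vertices.

5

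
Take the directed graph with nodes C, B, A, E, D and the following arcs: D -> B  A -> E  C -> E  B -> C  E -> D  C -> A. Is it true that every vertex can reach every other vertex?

Yes

From D we can reach every vertex (A, B, C, D, E), and every vertex can reach D (A, B, C, D, E). So the whole graph is one strongly connected component.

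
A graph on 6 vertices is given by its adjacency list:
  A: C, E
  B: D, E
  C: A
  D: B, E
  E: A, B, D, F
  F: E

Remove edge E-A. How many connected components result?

2

Before removal there is 1 component.
E-A is a bridge — removing it separates E's side from A's side.
After removal: 2 components.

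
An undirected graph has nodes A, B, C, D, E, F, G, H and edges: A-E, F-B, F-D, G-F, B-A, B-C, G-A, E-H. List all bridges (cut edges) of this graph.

A-E, B-C, D-F, E-H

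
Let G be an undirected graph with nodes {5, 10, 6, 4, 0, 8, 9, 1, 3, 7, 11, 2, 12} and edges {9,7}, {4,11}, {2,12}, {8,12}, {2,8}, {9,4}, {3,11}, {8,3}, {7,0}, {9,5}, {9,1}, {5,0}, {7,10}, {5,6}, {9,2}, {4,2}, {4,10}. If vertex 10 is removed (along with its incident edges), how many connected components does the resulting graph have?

With 10 gone, the remaining components are: {0, 1, 2, 3, 4, 5, 6, 7, 8, 9, 11, 12}.
That is 1 component.

1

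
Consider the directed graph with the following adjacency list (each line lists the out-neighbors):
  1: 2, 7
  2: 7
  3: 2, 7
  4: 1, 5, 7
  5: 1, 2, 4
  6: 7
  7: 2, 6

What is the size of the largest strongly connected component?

3

{2, 6, 7} are all mutually reachable — one SCC of size 3.
{4, 5} are all mutually reachable — one SCC of size 2.
{1} is an SCC by itself.
{3} is an SCC by itself.
The largest has 3 vertices.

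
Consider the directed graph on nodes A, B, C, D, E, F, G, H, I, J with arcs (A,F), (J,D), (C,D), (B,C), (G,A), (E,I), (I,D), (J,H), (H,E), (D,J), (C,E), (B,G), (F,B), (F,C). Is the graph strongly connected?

No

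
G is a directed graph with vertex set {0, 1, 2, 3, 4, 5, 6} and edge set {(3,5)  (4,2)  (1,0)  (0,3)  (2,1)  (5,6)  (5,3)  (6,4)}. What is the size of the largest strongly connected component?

{0, 1, 2, 3, 4, 5, 6} are all mutually reachable — one SCC of size 7.
The largest has 7 vertices.

7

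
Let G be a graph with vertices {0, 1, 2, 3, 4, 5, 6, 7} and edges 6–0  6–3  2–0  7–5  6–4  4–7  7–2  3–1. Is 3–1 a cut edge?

Removing 3–1 leaves no path between 3 and 1: the component count goes from 1 to 2. So it is a bridge.

Yes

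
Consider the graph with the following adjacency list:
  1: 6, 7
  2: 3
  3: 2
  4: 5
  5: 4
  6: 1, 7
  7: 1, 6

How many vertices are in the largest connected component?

Starting from 2 we can reach 2, 3. That is one component of size 2.
Starting from 4 we can reach 4, 5. That is one component of size 2.
Starting from 1 we can reach 1, 6, 7. That is one component of size 3.
The largest has 3 vertices.

3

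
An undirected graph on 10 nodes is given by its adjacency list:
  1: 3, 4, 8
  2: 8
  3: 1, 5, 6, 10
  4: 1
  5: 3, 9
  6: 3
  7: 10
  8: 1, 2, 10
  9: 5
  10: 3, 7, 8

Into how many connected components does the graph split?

1

Starting from 1 we can reach 1, 2, 3, 4, 5, 6, 7, 8, 9, 10. That is one component of size 10.
Total: 1 component.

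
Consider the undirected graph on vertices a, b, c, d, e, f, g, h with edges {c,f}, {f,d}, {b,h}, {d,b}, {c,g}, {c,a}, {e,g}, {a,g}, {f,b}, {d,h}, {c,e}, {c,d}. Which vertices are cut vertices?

Removing c increases the component count from 1 to 2, so c is a cut vertex.
By contrast removing g leaves 1 component; it is not a cut vertex. No other vertex is a cut vertex either.

c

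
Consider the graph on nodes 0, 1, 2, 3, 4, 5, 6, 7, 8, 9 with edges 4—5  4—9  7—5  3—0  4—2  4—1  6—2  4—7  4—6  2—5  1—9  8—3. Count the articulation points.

2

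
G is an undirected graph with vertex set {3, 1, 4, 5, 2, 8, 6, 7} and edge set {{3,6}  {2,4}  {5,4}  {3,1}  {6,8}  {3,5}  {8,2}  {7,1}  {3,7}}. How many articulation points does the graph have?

Removing 3 increases the component count from 1 to 2, so 3 is a cut vertex.
By contrast removing 6 leaves 1 component; it is not a cut vertex. No other vertex is a cut vertex either.

1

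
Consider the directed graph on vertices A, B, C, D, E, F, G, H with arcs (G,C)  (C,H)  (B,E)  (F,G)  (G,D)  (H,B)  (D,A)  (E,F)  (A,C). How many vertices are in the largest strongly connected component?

{A, B, C, D, E, F, G, H} are all mutually reachable — one SCC of size 8.
The largest has 8 vertices.

8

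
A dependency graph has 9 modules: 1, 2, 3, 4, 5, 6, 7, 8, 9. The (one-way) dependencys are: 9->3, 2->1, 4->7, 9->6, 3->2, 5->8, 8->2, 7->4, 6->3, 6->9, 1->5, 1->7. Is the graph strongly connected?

No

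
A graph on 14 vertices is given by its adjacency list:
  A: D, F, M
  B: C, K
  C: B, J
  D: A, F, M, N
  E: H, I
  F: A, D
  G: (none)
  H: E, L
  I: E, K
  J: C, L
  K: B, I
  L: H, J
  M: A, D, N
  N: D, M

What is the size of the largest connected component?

G is isolated — a component by itself.
Starting from A we can reach A, D, F, M, N. That is one component of size 5.
Starting from B we can reach B, C, E, H, I, J, K, L. That is one component of size 8.
The largest has 8 vertices.

8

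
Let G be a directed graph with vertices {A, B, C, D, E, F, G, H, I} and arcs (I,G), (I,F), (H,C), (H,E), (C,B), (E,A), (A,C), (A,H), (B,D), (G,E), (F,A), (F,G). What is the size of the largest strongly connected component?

3

{A, E, H} are all mutually reachable — one SCC of size 3.
{G} is an SCC by itself.
{D} is an SCC by itself.
{C} is an SCC by itself.
{I} is an SCC by itself.
(and 2 more singleton SCCs)
The largest has 3 vertices.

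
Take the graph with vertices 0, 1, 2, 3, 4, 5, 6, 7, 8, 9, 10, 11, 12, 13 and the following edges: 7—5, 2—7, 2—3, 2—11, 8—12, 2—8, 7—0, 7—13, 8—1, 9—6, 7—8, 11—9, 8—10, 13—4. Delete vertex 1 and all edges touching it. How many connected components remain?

With 1 gone, the remaining components are: {0, 2, 3, 4, 5, 6, 7, 8, 9, 10, 11, 12, 13}.
That is 1 component.

1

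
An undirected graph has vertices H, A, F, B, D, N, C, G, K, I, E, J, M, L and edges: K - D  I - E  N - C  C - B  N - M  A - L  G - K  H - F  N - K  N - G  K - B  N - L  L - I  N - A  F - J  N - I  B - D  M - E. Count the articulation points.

2

Removing F increases the component count from 2 to 3, so F is a cut vertex.
Removing N increases the component count from 2 to 3, so N is a cut vertex.
By contrast removing E leaves 2 components; it is not a cut vertex. No other vertex is a cut vertex either.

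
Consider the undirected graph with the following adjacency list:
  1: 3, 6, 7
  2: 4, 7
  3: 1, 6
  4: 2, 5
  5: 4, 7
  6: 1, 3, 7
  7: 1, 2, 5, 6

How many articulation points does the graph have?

1

Removing 7 increases the component count from 1 to 2, so 7 is a cut vertex.
By contrast removing 5 leaves 1 component; it is not a cut vertex. No other vertex is a cut vertex either.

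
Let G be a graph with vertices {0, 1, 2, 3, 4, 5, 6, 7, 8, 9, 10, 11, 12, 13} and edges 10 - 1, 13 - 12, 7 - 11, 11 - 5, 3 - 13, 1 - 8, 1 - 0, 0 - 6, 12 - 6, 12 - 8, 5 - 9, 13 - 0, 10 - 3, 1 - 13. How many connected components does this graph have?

4

4 is isolated — a component by itself.
2 is isolated — a component by itself.
Starting from 5 we can reach 5, 7, 9, 11. That is one component of size 4.
Starting from 0 we can reach 0, 1, 3, 6, 8, 10, 12, 13. That is one component of size 8.
Total: 4 components.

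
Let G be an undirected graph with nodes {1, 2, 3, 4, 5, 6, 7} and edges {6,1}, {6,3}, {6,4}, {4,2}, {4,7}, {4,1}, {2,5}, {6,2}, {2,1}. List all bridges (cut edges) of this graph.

2-5, 3-6, 4-7

The edges on the cycle 4-2-1-4 are not bridges since each lies on that cycle.
But removing 3-6 disconnects 3 from 6; removing 4-7 disconnects 4 from 7; removing 2-5 disconnects 2 from 5 — these are bridges.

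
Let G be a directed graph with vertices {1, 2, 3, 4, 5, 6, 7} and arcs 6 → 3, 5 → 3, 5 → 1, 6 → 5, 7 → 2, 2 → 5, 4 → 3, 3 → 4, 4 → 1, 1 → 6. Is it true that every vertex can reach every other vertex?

No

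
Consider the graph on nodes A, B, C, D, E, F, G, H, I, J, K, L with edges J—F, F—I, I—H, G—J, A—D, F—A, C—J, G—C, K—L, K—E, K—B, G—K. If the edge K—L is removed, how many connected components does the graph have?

Before removal there is 1 component.
K—L is a bridge — removing it separates K's side from L's side.
After removal: 2 components.

2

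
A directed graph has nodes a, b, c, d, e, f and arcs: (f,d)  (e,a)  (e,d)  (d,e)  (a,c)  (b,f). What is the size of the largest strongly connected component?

{d, e} are all mutually reachable — one SCC of size 2.
{c} is an SCC by itself.
{f} is an SCC by itself.
{a} is an SCC by itself.
{b} is an SCC by itself.
The largest has 2 vertices.

2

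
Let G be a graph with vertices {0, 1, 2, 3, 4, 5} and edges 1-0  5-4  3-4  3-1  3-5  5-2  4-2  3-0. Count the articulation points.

1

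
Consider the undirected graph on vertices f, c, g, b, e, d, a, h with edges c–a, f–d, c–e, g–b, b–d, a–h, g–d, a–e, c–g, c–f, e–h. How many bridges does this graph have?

0

The edges on the cycle g-b-d-g are not bridges since each lies on that cycle.
Every edge lies on some cycle, so there are no bridges.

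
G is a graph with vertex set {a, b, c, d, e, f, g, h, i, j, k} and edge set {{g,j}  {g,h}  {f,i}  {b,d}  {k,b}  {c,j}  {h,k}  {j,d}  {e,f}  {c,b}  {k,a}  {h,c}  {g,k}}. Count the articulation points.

2

Removing f increases the component count from 2 to 3, so f is a cut vertex.
Removing k increases the component count from 2 to 3, so k is a cut vertex.
By contrast removing a leaves 2 components; it is not a cut vertex. No other vertex is a cut vertex either.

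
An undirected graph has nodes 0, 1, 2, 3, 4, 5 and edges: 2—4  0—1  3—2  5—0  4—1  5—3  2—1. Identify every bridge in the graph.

none

The edges on the cycle 5-3-2-4-1-0-5 are not bridges since each lies on that cycle.
Every edge lies on some cycle, so there are no bridges.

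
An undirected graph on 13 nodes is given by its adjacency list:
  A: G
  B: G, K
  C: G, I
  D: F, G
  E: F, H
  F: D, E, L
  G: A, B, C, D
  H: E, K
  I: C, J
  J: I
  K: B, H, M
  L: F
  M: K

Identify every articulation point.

Removing C increases the component count from 1 to 2, so C is a cut vertex.
Removing F increases the component count from 1 to 2, so F is a cut vertex.
Removing G increases the component count from 1 to 3, so G is a cut vertex.
Likewise I, K are cut vertices.
By contrast removing H leaves 1 component; it is not a cut vertex. No other vertex is a cut vertex either.

C, F, G, I, K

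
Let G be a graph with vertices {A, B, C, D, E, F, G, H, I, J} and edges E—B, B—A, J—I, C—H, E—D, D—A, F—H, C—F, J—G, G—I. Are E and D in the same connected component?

Yes

From E we can reach A, B, D, E, which includes D.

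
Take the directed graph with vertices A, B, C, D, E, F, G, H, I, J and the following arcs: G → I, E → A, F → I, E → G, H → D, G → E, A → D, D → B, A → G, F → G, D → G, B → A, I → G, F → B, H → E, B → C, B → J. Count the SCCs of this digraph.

{A, B, D, E, G, I} are all mutually reachable — one SCC of size 6.
{F} is an SCC by itself.
{J} is an SCC by itself.
{H} is an SCC by itself.
{C} is an SCC by itself.
That gives 5 strongly connected components.

5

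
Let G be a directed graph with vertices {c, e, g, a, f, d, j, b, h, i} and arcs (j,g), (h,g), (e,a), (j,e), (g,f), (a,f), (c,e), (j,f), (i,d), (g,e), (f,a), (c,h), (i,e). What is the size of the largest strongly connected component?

2

{a, f} are all mutually reachable — one SCC of size 2.
{e} is an SCC by itself.
{g} is an SCC by itself.
{i} is an SCC by itself.
{b} is an SCC by itself.
(and 4 more singleton SCCs)
The largest has 2 vertices.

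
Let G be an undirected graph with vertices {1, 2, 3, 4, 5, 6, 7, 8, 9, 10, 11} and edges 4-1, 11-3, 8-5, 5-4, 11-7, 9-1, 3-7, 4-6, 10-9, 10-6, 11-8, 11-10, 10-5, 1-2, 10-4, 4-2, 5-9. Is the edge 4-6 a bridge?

No

After removing 4-6, the path 4-10-6 still connects them, so the edge is not a bridge.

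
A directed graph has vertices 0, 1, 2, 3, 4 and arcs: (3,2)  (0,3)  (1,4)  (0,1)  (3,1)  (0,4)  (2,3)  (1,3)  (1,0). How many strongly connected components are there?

{0, 1, 2, 3} are all mutually reachable — one SCC of size 4.
{4} is an SCC by itself.
That gives 2 strongly connected components.

2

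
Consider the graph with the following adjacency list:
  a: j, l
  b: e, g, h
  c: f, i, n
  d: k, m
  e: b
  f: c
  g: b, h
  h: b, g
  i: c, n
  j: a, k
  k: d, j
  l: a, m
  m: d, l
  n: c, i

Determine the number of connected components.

3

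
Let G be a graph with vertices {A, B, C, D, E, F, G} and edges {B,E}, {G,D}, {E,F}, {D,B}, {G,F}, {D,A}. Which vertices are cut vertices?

Removing D increases the component count from 2 to 3, so D is a cut vertex.
By contrast removing F leaves 2 components; it is not a cut vertex. No other vertex is a cut vertex either.

D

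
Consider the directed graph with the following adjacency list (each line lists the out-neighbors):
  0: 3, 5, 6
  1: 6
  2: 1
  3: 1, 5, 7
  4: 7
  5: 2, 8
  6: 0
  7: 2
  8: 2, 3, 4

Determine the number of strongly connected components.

{0, 1, 2, 3, 4, 5, 6, 7, 8} are all mutually reachable — one SCC of size 9.
That gives 1 strongly connected component.

1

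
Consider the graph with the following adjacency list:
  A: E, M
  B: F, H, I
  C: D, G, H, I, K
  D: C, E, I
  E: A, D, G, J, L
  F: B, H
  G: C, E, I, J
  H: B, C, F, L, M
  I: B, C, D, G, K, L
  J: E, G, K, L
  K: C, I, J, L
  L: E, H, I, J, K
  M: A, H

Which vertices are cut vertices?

Removing G, for instance, still leaves 1 component. No single vertex removal increases the component count — the graph has no articulation points.

none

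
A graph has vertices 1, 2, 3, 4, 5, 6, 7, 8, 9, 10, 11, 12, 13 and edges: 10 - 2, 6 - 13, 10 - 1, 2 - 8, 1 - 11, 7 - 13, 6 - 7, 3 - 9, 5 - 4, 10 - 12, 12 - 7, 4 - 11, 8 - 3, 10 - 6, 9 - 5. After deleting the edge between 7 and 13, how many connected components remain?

1

7 and 13 are still connected via 7-6-13, so the component count stays at 1.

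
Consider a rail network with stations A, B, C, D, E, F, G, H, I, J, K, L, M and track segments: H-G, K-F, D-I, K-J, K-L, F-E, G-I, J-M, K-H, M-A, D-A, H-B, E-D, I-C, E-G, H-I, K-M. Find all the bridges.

B-H, C-I, K-L

The edges on the cycle K-H-G-E-F-K are not bridges since each lies on that cycle.
But removing C-I disconnects C from I; removing K-L disconnects K from L; removing B-H disconnects B from H — these are bridges.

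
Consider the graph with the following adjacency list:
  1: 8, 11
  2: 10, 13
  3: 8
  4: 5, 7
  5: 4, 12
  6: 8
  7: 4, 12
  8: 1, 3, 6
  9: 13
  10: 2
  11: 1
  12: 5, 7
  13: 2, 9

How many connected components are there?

Starting from 4 we can reach 4, 5, 7, 12. That is one component of size 4.
Starting from 2 we can reach 2, 9, 10, 13. That is one component of size 4.
Starting from 1 we can reach 1, 3, 6, 8, 11. That is one component of size 5.
Total: 3 components.

3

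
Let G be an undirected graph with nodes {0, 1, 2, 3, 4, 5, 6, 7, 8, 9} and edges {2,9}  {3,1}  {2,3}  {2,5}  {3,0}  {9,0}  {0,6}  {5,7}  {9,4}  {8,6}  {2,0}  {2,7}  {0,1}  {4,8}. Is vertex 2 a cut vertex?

Yes

Deleting 2 raises the number of components from 1 to 2, so 2 is a cut vertex.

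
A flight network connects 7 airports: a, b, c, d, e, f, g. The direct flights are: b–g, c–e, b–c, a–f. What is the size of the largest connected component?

4

d is isolated — a component by itself.
Starting from a we can reach a, f. That is one component of size 2.
Starting from b we can reach b, c, e, g. That is one component of size 4.
The largest has 4 vertices.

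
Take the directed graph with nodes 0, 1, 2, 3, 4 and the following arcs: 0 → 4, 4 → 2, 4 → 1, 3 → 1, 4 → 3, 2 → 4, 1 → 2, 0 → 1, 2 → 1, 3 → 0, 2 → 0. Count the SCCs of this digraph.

1

{0, 1, 2, 3, 4} are all mutually reachable — one SCC of size 5.
That gives 1 strongly connected component.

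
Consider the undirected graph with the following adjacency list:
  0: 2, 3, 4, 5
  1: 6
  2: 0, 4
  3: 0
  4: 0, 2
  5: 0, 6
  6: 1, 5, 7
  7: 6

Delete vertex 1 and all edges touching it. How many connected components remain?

With 1 gone, the remaining components are: {0, 2, 3, 4, 5, 6, 7}.
That is 1 component.

1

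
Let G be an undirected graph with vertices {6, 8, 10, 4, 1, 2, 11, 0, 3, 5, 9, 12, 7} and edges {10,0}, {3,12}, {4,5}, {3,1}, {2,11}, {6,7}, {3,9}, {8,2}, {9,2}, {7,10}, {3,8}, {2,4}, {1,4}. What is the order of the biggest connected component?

9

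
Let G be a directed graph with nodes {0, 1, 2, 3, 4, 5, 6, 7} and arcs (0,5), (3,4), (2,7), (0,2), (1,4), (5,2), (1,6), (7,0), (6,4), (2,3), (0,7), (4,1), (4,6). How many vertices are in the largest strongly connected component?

{0, 2, 5, 7} are all mutually reachable — one SCC of size 4.
{1, 4, 6} are all mutually reachable — one SCC of size 3.
{3} is an SCC by itself.
The largest has 4 vertices.

4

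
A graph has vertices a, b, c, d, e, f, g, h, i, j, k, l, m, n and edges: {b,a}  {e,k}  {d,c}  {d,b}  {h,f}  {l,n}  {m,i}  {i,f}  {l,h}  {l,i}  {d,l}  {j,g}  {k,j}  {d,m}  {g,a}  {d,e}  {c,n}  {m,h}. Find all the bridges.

The edges on the cycle m-h-f-i-m are not bridges since each lies on that cycle.
Every edge lies on some cycle, so there are no bridges.

none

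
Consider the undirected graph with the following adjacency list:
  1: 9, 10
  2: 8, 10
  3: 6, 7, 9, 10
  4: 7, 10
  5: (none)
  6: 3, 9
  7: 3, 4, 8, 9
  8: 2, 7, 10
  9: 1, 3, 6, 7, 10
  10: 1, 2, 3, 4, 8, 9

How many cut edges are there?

The edges on the cycle 9-10-1-9 are not bridges since each lies on that cycle.
Every edge lies on some cycle, so there are no bridges.

0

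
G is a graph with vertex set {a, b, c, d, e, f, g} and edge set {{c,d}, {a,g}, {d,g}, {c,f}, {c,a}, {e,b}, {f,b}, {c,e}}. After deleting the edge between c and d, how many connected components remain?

c and d are still connected via c-a-g-d, so the component count stays at 1.

1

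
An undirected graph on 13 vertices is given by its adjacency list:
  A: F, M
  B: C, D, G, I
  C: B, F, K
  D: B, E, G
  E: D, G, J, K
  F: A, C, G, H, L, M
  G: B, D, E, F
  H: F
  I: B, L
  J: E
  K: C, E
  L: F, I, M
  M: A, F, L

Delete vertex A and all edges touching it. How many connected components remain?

1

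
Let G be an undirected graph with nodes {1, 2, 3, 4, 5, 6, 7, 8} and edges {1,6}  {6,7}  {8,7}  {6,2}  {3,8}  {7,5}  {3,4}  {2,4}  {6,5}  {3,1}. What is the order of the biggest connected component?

8

Starting from 1 we can reach 1, 2, 3, 4, 5, 6, 7, 8. That is one component of size 8.
The largest has 8 vertices.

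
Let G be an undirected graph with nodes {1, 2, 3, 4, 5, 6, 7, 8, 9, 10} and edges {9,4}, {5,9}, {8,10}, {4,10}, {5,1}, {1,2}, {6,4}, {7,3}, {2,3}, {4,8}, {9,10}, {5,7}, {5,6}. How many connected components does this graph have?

1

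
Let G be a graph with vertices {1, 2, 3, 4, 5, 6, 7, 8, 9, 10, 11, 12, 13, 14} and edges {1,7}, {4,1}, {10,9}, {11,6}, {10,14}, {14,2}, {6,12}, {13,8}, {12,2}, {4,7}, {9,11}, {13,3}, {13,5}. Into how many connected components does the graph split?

3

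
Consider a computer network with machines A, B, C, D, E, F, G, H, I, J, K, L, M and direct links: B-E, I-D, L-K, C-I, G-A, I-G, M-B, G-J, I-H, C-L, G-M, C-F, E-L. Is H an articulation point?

Deleting H leaves 1 component (was 1), so H is not a cut vertex.

No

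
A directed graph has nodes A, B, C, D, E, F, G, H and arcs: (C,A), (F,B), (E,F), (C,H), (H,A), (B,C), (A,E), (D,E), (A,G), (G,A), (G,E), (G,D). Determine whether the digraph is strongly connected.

From F we can reach every vertex (A, B, C, D, E, F, G, H), and every vertex can reach F (A, B, C, D, E, F, G, H). So the whole graph is one strongly connected component.

Yes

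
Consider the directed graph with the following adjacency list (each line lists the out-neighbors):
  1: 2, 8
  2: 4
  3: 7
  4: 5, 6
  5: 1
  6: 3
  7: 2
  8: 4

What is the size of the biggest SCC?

{1, 2, 3, 4, 5, 6, 7, 8} are all mutually reachable — one SCC of size 8.
The largest has 8 vertices.

8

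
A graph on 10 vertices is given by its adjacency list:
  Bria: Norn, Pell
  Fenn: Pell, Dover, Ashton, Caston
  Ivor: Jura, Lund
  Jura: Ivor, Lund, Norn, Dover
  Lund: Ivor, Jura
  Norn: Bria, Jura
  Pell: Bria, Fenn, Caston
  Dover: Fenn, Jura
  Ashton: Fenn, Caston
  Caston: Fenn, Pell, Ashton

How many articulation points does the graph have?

1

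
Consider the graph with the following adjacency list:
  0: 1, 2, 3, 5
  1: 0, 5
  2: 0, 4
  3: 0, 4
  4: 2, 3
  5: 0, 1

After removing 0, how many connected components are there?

With 0 gone, the remaining components are: {1, 5}; {2, 3, 4}.
That is 2 components.

2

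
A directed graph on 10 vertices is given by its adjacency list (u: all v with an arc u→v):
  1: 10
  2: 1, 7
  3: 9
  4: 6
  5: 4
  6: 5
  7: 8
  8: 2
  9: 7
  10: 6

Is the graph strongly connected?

There is no directed path from 8 to 3, so the graph is not strongly connected.

No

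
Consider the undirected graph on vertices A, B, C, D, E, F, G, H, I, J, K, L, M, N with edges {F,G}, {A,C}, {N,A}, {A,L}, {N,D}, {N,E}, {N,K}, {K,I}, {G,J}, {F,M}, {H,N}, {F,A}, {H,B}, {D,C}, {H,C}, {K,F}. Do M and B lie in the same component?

From M we can reach A, B, C, D, E, F, G, H, I, J, K, L, M, N, which includes B.

Yes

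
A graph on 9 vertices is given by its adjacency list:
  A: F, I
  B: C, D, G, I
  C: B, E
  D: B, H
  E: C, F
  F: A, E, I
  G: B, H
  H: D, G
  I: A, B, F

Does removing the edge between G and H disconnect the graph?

After removing G-H, the path G-B-D-H still connects them, so the edge is not a bridge.

No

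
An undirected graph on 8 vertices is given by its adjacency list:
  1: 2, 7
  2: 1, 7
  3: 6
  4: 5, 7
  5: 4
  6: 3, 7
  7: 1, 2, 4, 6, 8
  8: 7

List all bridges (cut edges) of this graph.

The edges on the cycle 2-1-7-2 are not bridges since each lies on that cycle.
But removing 4-5 disconnects 4 from 5; removing 7-8 disconnects 7 from 8; removing 7-6 disconnects 7 from 6; removing 7-4 disconnects 7 from 4 — these are bridges.
In total 5 edges are bridges.

3-6, 4-5, 4-7, 6-7, 7-8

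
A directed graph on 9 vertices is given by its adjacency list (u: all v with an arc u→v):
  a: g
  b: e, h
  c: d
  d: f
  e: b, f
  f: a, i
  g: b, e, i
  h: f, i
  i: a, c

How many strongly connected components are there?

{a, b, c, d, e, f, g, h, i} are all mutually reachable — one SCC of size 9.
That gives 1 strongly connected component.

1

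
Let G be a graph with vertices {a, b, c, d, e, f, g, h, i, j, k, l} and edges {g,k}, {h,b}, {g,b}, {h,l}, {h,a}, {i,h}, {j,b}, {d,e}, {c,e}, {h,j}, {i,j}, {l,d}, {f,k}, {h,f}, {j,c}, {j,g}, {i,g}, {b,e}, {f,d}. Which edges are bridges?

a-h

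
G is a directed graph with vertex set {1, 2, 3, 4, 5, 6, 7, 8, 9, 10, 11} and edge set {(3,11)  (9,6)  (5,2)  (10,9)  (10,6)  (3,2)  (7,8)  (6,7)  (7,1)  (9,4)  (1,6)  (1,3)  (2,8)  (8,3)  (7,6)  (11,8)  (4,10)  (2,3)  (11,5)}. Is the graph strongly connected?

There is no directed path from 8 to 4, so the graph is not strongly connected.

No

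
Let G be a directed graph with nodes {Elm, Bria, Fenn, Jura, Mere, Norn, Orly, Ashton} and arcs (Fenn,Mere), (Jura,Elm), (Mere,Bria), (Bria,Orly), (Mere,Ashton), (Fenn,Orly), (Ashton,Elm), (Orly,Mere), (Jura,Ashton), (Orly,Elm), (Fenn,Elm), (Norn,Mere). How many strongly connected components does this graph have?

6

{Bria, Mere, Orly} are all mutually reachable — one SCC of size 3.
{Elm} is an SCC by itself.
{Ashton} is an SCC by itself.
{Fenn} is an SCC by itself.
{Jura} is an SCC by itself.
(and 1 more singleton SCC)
That gives 6 strongly connected components.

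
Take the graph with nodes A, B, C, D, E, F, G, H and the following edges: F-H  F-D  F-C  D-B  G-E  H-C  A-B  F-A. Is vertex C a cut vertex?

No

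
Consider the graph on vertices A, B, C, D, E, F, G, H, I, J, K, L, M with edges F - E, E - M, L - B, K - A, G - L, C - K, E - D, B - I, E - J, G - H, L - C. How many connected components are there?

Starting from D we can reach D, E, F, J, M. That is one component of size 5.
Starting from A we can reach A, B, C, G, H, I, K, L. That is one component of size 8.
Total: 2 components.

2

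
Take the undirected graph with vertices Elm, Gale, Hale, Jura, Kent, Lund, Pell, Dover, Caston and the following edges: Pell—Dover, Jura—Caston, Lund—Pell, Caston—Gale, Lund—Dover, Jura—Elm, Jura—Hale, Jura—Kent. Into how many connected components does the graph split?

Starting from Lund we can reach Lund, Pell, Dover. That is one component of size 3.
Starting from Elm we can reach Elm, Gale, Hale, Jura, Kent, Caston. That is one component of size 6.
Total: 2 components.

2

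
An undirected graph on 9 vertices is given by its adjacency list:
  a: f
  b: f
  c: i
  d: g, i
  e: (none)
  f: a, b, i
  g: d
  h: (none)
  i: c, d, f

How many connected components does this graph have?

3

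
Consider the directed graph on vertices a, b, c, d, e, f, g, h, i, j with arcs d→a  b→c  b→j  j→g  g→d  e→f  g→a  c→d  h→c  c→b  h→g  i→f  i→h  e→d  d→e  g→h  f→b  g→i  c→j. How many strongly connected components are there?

{b, c, d, e, f, g, h, i, j} are all mutually reachable — one SCC of size 9.
{a} is an SCC by itself.
That gives 2 strongly connected components.

2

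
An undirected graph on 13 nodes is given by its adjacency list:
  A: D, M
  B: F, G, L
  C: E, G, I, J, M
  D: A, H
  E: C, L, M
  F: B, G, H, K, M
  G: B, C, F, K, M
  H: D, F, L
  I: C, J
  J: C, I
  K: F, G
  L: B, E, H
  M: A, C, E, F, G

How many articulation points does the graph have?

1

Removing C increases the component count from 1 to 2, so C is a cut vertex.
By contrast removing B leaves 1 component; it is not a cut vertex. No other vertex is a cut vertex either.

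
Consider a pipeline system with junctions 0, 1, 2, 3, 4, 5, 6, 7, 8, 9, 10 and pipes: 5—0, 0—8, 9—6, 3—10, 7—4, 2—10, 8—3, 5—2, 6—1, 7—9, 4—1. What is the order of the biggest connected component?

6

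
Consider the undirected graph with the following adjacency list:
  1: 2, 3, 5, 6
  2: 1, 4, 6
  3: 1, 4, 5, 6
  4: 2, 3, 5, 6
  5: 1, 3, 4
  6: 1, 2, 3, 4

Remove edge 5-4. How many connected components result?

1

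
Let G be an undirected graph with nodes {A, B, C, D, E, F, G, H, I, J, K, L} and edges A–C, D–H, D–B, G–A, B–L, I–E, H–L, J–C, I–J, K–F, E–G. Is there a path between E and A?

From E we can reach A, C, E, G, I, J, which includes A.

Yes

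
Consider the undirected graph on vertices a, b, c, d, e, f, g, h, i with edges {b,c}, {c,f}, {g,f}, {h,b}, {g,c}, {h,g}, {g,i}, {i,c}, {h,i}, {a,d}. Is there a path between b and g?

Yes

From b we can reach b, c, f, g, h, i, which includes g.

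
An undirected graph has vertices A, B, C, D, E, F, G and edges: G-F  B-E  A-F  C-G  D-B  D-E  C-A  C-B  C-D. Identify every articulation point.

C

Removing C increases the component count from 1 to 2, so C is a cut vertex.
By contrast removing D leaves 1 component; it is not a cut vertex. No other vertex is a cut vertex either.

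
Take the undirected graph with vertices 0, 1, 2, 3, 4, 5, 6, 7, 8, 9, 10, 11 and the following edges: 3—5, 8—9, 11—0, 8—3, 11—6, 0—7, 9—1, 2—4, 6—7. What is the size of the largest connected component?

10 is isolated — a component by itself.
Starting from 2 we can reach 2, 4. That is one component of size 2.
Starting from 0 we can reach 0, 6, 7, 11. That is one component of size 4.
Starting from 1 we can reach 1, 3, 5, 8, 9. That is one component of size 5.
The largest has 5 vertices.

5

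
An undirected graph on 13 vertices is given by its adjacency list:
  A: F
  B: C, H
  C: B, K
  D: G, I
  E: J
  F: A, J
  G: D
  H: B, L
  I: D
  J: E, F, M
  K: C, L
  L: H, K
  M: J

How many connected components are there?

Starting from D we can reach D, G, I. That is one component of size 3.
Starting from B we can reach B, C, H, K, L. That is one component of size 5.
Starting from A we can reach A, E, F, J, M. That is one component of size 5.
Total: 3 components.

3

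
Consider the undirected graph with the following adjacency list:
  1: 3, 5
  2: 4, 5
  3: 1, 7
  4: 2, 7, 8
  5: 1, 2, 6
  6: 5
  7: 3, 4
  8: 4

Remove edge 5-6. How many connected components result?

Before removal there is 1 component.
5-6 is a bridge — removing it separates 5's side from 6's side.
After removal: 2 components.

2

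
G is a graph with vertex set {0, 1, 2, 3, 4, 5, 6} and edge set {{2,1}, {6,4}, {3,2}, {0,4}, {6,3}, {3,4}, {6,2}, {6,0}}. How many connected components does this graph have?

2

5 is isolated — a component by itself.
Starting from 0 we can reach 0, 1, 2, 3, 4, 6. That is one component of size 6.
Total: 2 components.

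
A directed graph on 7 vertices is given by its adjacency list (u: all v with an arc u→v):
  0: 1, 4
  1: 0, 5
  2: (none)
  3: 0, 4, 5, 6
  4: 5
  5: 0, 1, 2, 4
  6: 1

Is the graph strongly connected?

No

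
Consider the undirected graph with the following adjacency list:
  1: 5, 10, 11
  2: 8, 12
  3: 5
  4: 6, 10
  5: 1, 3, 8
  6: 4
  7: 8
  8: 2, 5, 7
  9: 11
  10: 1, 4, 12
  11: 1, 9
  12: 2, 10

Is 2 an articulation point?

No

Deleting 2 leaves 1 component (was 1) (its neighbors 8, 12 remain connected to each other), so 2 is not a cut vertex.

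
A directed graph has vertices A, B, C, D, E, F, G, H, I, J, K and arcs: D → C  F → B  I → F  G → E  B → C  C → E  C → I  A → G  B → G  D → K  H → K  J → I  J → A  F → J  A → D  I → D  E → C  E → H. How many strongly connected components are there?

{A, B, C, D, E, F, G, I, J} are all mutually reachable — one SCC of size 9.
{K} is an SCC by itself.
{H} is an SCC by itself.
That gives 3 strongly connected components.

3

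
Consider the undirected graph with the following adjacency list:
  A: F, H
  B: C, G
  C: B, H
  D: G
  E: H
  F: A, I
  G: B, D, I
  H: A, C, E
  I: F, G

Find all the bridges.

D-G, E-H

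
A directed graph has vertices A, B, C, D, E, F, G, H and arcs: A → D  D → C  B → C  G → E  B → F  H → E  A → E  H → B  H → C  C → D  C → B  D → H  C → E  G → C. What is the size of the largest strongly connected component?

4

{B, C, D, H} are all mutually reachable — one SCC of size 4.
{E} is an SCC by itself.
{G} is an SCC by itself.
{F} is an SCC by itself.
{A} is an SCC by itself.
The largest has 4 vertices.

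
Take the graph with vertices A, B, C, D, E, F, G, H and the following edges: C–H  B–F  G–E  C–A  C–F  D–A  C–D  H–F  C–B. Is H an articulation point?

No

Deleting H leaves 2 components (was 2), so H is not a cut vertex.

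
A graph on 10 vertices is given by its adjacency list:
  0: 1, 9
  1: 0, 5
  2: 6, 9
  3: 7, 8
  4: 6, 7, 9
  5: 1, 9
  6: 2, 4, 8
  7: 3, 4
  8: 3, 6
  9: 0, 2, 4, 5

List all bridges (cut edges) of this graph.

none

The edges on the cycle 9-2-6-8-3-7-4-9 are not bridges since each lies on that cycle.
Every edge lies on some cycle, so there are no bridges.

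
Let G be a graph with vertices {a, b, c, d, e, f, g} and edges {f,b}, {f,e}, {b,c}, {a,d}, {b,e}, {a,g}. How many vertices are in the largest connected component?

4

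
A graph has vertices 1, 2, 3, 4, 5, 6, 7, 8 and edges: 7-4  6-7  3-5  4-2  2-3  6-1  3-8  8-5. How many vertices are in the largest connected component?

8

Starting from 1 we can reach 1, 2, 3, 4, 5, 6, 7, 8. That is one component of size 8.
The largest has 8 vertices.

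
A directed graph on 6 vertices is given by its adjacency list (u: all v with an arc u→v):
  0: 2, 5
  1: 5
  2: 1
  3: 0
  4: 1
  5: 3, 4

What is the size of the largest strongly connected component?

6

{0, 1, 2, 3, 4, 5} are all mutually reachable — one SCC of size 6.
The largest has 6 vertices.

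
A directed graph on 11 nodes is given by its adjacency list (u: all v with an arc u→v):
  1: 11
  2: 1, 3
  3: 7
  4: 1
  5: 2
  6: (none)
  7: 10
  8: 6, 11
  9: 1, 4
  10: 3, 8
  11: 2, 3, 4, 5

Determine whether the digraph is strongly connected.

No

There is no directed path from 4 to 9, so the graph is not strongly connected.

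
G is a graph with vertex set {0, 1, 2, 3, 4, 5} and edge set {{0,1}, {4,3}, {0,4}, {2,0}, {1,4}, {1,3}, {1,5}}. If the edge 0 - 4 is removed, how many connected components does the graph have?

1

0 and 4 are still connected via 0-1-4, so the component count stays at 1.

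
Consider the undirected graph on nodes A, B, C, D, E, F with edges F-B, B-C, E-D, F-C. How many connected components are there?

A is isolated — a component by itself.
Starting from D we can reach D, E. That is one component of size 2.
Starting from B we can reach B, C, F. That is one component of size 3.
Total: 3 components.

3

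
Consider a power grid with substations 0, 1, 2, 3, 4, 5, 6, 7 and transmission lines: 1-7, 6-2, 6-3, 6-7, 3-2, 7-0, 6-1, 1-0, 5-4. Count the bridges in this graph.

The edges on the cycle 6-3-2-6 are not bridges since each lies on that cycle.
But removing 5-4 disconnects 5 from 4 — this is a bridge.

1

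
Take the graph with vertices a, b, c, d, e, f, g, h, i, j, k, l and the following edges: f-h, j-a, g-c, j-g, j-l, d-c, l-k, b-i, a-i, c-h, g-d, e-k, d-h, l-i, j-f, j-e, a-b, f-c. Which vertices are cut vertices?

j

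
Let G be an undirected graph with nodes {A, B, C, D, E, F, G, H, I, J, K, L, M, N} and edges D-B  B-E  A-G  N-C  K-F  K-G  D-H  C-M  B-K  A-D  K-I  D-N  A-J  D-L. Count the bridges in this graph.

9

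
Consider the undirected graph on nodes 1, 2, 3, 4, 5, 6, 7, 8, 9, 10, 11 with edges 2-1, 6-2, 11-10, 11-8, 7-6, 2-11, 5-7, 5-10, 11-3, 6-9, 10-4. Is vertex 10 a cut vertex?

Deleting 10 raises the number of components from 1 to 2, so 10 is a cut vertex.

Yes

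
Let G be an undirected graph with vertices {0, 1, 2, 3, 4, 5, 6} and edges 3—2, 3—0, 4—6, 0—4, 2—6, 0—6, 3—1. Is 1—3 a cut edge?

Removing 1—3 leaves no path between 1 and 3: the component count goes from 2 to 3. So it is a bridge.

Yes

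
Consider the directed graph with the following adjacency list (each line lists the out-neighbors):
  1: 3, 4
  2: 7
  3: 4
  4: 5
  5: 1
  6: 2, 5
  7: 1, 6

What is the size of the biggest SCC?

4

{1, 3, 4, 5} are all mutually reachable — one SCC of size 4.
{2, 6, 7} are all mutually reachable — one SCC of size 3.
The largest has 4 vertices.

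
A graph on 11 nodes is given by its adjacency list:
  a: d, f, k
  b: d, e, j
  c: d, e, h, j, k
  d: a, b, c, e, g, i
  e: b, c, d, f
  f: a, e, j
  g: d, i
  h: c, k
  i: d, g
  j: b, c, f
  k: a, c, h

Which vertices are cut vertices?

Removing d increases the component count from 1 to 2, so d is a cut vertex.
By contrast removing a leaves 1 component; it is not a cut vertex. No other vertex is a cut vertex either.

d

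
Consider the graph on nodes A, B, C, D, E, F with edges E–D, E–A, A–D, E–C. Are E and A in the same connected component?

From E we can reach A, C, D, E, which includes A.

Yes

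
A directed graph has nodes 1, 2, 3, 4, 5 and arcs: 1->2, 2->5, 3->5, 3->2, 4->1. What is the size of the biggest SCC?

1

{3} is an SCC by itself.
{4} is an SCC by itself.
{1} is an SCC by itself.
{5} is an SCC by itself.
{2} is an SCC by itself.
The largest has 1 vertex.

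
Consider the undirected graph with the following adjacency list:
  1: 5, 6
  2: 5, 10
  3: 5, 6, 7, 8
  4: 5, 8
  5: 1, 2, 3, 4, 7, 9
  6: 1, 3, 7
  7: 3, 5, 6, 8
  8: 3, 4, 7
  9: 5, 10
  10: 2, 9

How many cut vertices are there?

1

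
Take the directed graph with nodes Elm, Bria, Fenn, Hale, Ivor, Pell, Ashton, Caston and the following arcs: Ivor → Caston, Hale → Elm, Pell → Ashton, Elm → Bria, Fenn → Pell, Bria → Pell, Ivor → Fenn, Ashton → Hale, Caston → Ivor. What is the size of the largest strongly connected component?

5

{Elm, Bria, Hale, Pell, Ashton} are all mutually reachable — one SCC of size 5.
{Ivor, Caston} are all mutually reachable — one SCC of size 2.
{Fenn} is an SCC by itself.
The largest has 5 vertices.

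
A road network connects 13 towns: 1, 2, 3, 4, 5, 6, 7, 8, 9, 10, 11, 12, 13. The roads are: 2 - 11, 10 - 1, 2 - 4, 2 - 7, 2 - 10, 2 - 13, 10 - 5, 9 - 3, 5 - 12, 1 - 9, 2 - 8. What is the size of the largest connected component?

6 is isolated — a component by itself.
Starting from 1 we can reach 1, 2, 3, 4, 5, 7, 8, 9, 10, 11, 12, 13. That is one component of size 12.
The largest has 12 vertices.

12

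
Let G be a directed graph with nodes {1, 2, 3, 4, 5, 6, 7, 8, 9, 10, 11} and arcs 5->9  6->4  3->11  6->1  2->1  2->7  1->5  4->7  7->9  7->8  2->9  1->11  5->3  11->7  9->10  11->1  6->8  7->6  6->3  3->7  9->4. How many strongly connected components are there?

4

{1, 3, 4, 5, 6, 7, 9, 11} are all mutually reachable — one SCC of size 8.
{8} is an SCC by itself.
{10} is an SCC by itself.
{2} is an SCC by itself.
That gives 4 strongly connected components.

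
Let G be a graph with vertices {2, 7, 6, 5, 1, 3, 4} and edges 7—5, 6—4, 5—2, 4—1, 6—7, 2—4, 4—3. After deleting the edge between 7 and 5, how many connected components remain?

1

7 and 5 are still connected via 7-6-4-2-5, so the component count stays at 1.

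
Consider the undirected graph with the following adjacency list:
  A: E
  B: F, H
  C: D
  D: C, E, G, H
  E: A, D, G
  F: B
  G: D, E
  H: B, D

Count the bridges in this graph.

5

The edges on the cycle E-G-D-E are not bridges since each lies on that cycle.
But removing D-H disconnects D from H; removing D-C disconnects D from C; removing E-A disconnects E from A; removing H-B disconnects H from B — these are bridges.
In total 5 edges are bridges.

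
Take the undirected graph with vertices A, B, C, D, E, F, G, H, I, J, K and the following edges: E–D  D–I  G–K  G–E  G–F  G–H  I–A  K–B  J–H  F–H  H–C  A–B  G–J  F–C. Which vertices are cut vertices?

G

Removing G increases the component count from 1 to 2, so G is a cut vertex.
By contrast removing I leaves 1 component; it is not a cut vertex. No other vertex is a cut vertex either.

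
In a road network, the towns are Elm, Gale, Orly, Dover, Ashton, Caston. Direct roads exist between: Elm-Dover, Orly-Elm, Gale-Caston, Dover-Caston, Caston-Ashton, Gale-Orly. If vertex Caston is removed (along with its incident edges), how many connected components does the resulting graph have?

With Caston gone, the remaining components are: {Ashton}; {Elm, Gale, Orly, Dover}.
That is 2 components.

2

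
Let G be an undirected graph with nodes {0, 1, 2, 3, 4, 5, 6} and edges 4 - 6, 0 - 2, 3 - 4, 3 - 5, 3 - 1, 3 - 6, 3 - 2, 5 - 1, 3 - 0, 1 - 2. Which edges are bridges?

none

The edges on the cycle 3-4-6-3 are not bridges since each lies on that cycle.
Every edge lies on some cycle, so there are no bridges.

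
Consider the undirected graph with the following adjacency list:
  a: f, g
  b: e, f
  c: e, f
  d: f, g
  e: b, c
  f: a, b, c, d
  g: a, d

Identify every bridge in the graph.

none

The edges on the cycle f-d-g-a-f are not bridges since each lies on that cycle.
Every edge lies on some cycle, so there are no bridges.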